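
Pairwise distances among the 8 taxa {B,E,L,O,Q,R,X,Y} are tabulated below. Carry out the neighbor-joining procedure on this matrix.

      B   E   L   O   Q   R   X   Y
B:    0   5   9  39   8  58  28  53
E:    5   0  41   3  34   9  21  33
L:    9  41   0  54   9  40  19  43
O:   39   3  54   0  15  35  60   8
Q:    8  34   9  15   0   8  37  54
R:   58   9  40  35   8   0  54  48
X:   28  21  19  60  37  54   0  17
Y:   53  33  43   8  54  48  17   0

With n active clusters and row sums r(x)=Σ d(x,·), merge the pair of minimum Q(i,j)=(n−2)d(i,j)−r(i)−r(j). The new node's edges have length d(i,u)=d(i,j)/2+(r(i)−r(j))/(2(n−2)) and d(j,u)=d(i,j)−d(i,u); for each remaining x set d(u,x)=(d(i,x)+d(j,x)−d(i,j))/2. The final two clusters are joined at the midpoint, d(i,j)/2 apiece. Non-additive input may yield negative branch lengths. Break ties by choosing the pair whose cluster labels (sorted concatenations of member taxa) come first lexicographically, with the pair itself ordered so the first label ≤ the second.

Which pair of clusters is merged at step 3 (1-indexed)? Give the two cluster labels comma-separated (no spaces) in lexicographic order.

B,L

step 1: merge (O,Y) at d=8, Q=-422; branch lengths O→1/2, Y→15/2; new cluster OY
  updated: d(B,OY)=42, d(E,OY)=14, d(L,OY)=89/2, d(OY,Q)=61/2, d(OY,R)=75/2, d(OY,X)=69/2
step 2: merge (Q,R) at d=8, Q=-293; branch lengths Q→-4, R→12; new cluster QR
  updated: d(B,QR)=29, d(E,QR)=35/2, d(L,QR)=41/2, d(OY,QR)=30, d(QR,X)=83/2
step 3: merge (B,L) at d=9, Q=-211; branch lengths B→15/8, L→57/8; new cluster BL
  updated: d(BL,E)=37/2, d(BL,OY)=155/4, d(BL,QR)=81/4, d(BL,X)=19
step 4: merge (BL,X) at d=19, Q=-311/2; branch lengths BL→25/4, X→51/4; new cluster BLX
  updated: d(BLX,E)=41/4, d(BLX,OY)=217/8, d(BLX,QR)=171/8
step 5: merge (BLX,QR) at d=171/8, Q=-679/8; branch lengths BLX→261/32, QR→423/32; new cluster BLQRX
  updated: d(BLQRX,E)=51/16, d(BLQRX,OY)=143/8
step 6: merge (BLQRX,E) at d=51/16, Q=-561/16; branch lengths BLQRX→113/32, E→-11/32; new cluster BELQRX
  updated: d(BELQRX,OY)=459/32
step 7: merge (BELQRX,OY) at d=459/32; branch lengths BELQRX→459/64, OY→459/64; new cluster BELOQRXY
final tree: (((((B:15/8,L:57/8):25/4,X:51/4):261/32,(Q:-4,R:12):423/32):113/32,E:-11/32):459/64,(O:1/2,Y:15/2):459/64)
total length: 2653/32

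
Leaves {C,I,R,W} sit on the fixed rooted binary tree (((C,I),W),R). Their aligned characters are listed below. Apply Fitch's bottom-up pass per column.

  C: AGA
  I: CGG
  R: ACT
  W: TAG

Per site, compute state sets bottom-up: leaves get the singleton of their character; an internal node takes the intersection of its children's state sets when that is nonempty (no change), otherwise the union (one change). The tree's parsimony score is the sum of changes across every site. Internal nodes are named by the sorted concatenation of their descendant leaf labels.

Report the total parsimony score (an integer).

CI@0: {A} ∪ {C} = {A,C} (union, +1)
CIW@0: {A,C} ∪ {T} = {A,C,T} (union, +1)
CIRW@0: {A,C,T} ∩ {A} = {A} (intersection, +0)
CI@1: {G} ∩ {G} = {G} (intersection, +0)
CIW@1: {G} ∪ {A} = {A,G} (union, +1)
CIRW@1: {A,G} ∪ {C} = {A,C,G} (union, +1)
CI@2: {A} ∪ {G} = {A,G} (union, +1)
CIW@2: {A,G} ∩ {G} = {G} (intersection, +0)
CIRW@2: {G} ∪ {T} = {G,T} (union, +1)
per-site changes: [2, 2, 2]; total = 6

6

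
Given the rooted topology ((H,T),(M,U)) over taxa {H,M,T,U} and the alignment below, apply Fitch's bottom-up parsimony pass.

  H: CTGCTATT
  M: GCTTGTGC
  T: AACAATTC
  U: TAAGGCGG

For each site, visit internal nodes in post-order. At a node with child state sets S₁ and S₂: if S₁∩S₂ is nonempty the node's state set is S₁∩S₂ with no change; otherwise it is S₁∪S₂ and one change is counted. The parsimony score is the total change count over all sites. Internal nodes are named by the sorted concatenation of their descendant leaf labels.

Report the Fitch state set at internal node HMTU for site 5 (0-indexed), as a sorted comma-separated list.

T

HT@0: {C} ∪ {A} = {A,C} (union, +1)
MU@0: {G} ∪ {T} = {G,T} (union, +1)
HMTU@0: {A,C} ∪ {G,T} = {A,C,G,T} (union, +1)
HT@1: {T} ∪ {A} = {A,T} (union, +1)
MU@1: {C} ∪ {A} = {A,C} (union, +1)
HMTU@1: {A,T} ∩ {A,C} = {A} (intersection, +0)
HT@2: {G} ∪ {C} = {C,G} (union, +1)
MU@2: {T} ∪ {A} = {A,T} (union, +1)
HMTU@2: {C,G} ∪ {A,T} = {A,C,G,T} (union, +1)
HT@3: {C} ∪ {A} = {A,C} (union, +1)
MU@3: {T} ∪ {G} = {G,T} (union, +1)
HMTU@3: {A,C} ∪ {G,T} = {A,C,G,T} (union, +1)
HT@4: {T} ∪ {A} = {A,T} (union, +1)
MU@4: {G} ∩ {G} = {G} (intersection, +0)
HMTU@4: {A,T} ∪ {G} = {A,G,T} (union, +1)
HT@5: {A} ∪ {T} = {A,T} (union, +1)
MU@5: {T} ∪ {C} = {C,T} (union, +1)
HMTU@5: {A,T} ∩ {C,T} = {T} (intersection, +0)
HT@6: {T} ∩ {T} = {T} (intersection, +0)
MU@6: {G} ∩ {G} = {G} (intersection, +0)
HMTU@6: {T} ∪ {G} = {G,T} (union, +1)
HT@7: {T} ∪ {C} = {C,T} (union, +1)
MU@7: {C} ∪ {G} = {C,G} (union, +1)
HMTU@7: {C,T} ∩ {C,G} = {C} (intersection, +0)
per-site changes: [3, 2, 3, 3, 2, 2, 1, 2]; total = 18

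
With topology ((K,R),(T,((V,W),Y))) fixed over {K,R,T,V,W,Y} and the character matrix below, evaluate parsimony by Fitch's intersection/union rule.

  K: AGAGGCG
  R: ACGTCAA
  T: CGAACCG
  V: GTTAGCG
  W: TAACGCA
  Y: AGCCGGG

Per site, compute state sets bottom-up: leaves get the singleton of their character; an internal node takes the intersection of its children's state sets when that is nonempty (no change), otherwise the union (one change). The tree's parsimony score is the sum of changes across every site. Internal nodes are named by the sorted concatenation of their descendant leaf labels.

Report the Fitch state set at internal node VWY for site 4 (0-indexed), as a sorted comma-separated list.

G

site 0, node KR: K={A} ∩ R={A} → {A} (+0)
site 0, node VW: V={G} ∪ W={T} → {G,T} (+1)
site 0, node VWY: VW={G,T} ∪ Y={A} → {A,G,T} (+1)
site 0, node TVWY: T={C} ∪ VWY={A,G,T} → {A,C,G,T} (+1)
site 0, node KRTVWY: KR={A} ∩ TVWY={A,C,G,T} → {A} (+0)
site 1, node KR: K={G} ∪ R={C} → {C,G} (+1)
site 1, node VW: V={T} ∪ W={A} → {A,T} (+1)
site 1, node VWY: VW={A,T} ∪ Y={G} → {A,G,T} (+1)
site 1, node TVWY: T={G} ∩ VWY={A,G,T} → {G} (+0)
site 1, node KRTVWY: KR={C,G} ∩ TVWY={G} → {G} (+0)
site 2, node KR: K={A} ∪ R={G} → {A,G} (+1)
site 2, node VW: V={T} ∪ W={A} → {A,T} (+1)
site 2, node VWY: VW={A,T} ∪ Y={C} → {A,C,T} (+1)
site 2, node TVWY: T={A} ∩ VWY={A,C,T} → {A} (+0)
site 2, node KRTVWY: KR={A,G} ∩ TVWY={A} → {A} (+0)
site 3, node KR: K={G} ∪ R={T} → {G,T} (+1)
site 3, node VW: V={A} ∪ W={C} → {A,C} (+1)
site 3, node VWY: VW={A,C} ∩ Y={C} → {C} (+0)
site 3, node TVWY: T={A} ∪ VWY={C} → {A,C} (+1)
site 3, node KRTVWY: KR={G,T} ∪ TVWY={A,C} → {A,C,G,T} (+1)
site 4, node KR: K={G} ∪ R={C} → {C,G} (+1)
site 4, node VW: V={G} ∩ W={G} → {G} (+0)
site 4, node VWY: VW={G} ∩ Y={G} → {G} (+0)
site 4, node TVWY: T={C} ∪ VWY={G} → {C,G} (+1)
site 4, node KRTVWY: KR={C,G} ∩ TVWY={C,G} → {C,G} (+0)
site 5, node KR: K={C} ∪ R={A} → {A,C} (+1)
site 5, node VW: V={C} ∩ W={C} → {C} (+0)
site 5, node VWY: VW={C} ∪ Y={G} → {C,G} (+1)
site 5, node TVWY: T={C} ∩ VWY={C,G} → {C} (+0)
site 5, node KRTVWY: KR={A,C} ∩ TVWY={C} → {C} (+0)
site 6, node KR: K={G} ∪ R={A} → {A,G} (+1)
site 6, node VW: V={G} ∪ W={A} → {A,G} (+1)
site 6, node VWY: VW={A,G} ∩ Y={G} → {G} (+0)
site 6, node TVWY: T={G} ∩ VWY={G} → {G} (+0)
site 6, node KRTVWY: KR={A,G} ∩ TVWY={G} → {G} (+0)
per-site changes: [3, 3, 3, 4, 2, 2, 2]; total = 19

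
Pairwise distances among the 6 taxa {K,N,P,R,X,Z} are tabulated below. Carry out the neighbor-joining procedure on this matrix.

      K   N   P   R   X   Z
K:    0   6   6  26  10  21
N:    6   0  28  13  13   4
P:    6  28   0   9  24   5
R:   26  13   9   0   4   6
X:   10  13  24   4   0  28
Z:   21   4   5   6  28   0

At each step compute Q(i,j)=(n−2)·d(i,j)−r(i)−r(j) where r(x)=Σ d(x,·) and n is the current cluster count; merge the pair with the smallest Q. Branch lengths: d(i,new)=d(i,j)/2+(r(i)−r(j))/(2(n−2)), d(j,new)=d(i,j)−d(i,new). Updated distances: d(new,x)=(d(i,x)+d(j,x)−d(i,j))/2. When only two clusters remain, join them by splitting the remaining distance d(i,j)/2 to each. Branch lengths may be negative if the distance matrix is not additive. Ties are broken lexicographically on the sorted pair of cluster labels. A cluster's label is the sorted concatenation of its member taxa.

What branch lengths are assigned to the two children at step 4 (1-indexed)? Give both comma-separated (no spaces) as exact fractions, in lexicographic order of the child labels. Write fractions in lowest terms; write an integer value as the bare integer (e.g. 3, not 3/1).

35/8,2

step 1: merge (R,X) at d=4, Q=-121; branch lengths R→-5/8, X→37/8; new cluster RX
  updated: d(K,RX)=16, d(N,RX)=11, d(P,RX)=29/2, d(RX,Z)=15
step 2: merge (K,P) at d=6, Q=-169/2; branch lengths K→9/4, P→15/4; new cluster KP
  updated: d(KP,N)=14, d(KP,RX)=49/4, d(KP,Z)=10
step 3: merge (KP,RX) at d=49/4, Q=-50; branch lengths KP→45/8, RX→53/8; new cluster KPRX
  updated: d(KPRX,N)=51/8, d(KPRX,Z)=51/8
step 4: merge (KPRX,N) at d=51/8, Q=-67/4; branch lengths KPRX→35/8, N→2; new cluster KNPRX
  updated: d(KNPRX,Z)=2
step 5: merge (KNPRX,Z) at d=2; branch lengths KNPRX→1, Z→1; new cluster KNPRXZ
final tree: ((((K:9/4,P:15/4):45/8,(R:-5/8,X:37/8):53/8):35/8,N:2):1,Z:1)
total length: 245/8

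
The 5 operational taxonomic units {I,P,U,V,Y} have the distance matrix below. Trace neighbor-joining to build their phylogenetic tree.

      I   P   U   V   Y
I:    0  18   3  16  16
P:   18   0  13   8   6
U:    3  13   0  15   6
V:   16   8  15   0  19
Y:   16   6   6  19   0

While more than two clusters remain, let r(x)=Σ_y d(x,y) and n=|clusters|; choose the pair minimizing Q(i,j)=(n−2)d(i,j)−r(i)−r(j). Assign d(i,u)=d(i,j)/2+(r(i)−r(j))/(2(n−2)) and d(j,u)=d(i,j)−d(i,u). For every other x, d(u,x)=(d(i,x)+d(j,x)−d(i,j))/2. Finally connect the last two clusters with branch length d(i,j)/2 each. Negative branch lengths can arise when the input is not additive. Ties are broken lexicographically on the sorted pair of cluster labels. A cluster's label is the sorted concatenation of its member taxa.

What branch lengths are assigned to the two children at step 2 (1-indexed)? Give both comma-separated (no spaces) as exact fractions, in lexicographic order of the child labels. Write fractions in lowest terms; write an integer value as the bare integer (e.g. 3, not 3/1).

11/2,4

step 1: merge (I,U) at d=3, Q=-81; branch lengths I→25/6, U→-7/6; new cluster IU
  updated: d(IU,P)=14, d(IU,V)=14, d(IU,Y)=19/2
step 2: merge (IU,Y) at d=19/2, Q=-53; branch lengths IU→11/2, Y→4; new cluster IUY
  updated: d(IUY,P)=21/4, d(IUY,V)=47/4
step 3: merge (IUY,P) at d=21/4, Q=-25; branch lengths IUY→9/2, P→3/4; new cluster IPUY
  updated: d(IPUY,V)=29/4
step 4: merge (IPUY,V) at d=29/4; branch lengths IPUY→29/8, V→29/8; new cluster IPUVY
final tree: ((((I:25/6,U:-7/6):11/2,Y:4):9/2,P:3/4):29/8,V:29/8)
total length: 25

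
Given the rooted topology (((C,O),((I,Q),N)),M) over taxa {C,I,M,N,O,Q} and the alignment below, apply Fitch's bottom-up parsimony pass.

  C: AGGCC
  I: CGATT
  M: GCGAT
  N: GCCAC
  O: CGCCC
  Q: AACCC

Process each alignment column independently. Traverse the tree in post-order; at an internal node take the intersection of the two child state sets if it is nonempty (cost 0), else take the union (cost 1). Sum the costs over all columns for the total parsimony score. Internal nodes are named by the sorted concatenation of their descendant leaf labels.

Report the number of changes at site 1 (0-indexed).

[col 0] CO: children C:{A}, O:{C} ∪→ {A,C}; cost 1
[col 0] IQ: children I:{C}, Q:{A} ∪→ {A,C}; cost 1
[col 0] INQ: children IQ:{A,C}, N:{G} ∪→ {A,C,G}; cost 1
[col 0] CINOQ: children CO:{A,C}, INQ:{A,C,G} ∩→ {A,C}; cost 0
[col 0] CIMNOQ: children CINOQ:{A,C}, M:{G} ∪→ {A,C,G}; cost 1
[col 1] CO: children C:{G}, O:{G} ∩→ {G}; cost 0
[col 1] IQ: children I:{G}, Q:{A} ∪→ {A,G}; cost 1
[col 1] INQ: children IQ:{A,G}, N:{C} ∪→ {A,C,G}; cost 1
[col 1] CINOQ: children CO:{G}, INQ:{A,C,G} ∩→ {G}; cost 0
[col 1] CIMNOQ: children CINOQ:{G}, M:{C} ∪→ {C,G}; cost 1
[col 2] CO: children C:{G}, O:{C} ∪→ {C,G}; cost 1
[col 2] IQ: children I:{A}, Q:{C} ∪→ {A,C}; cost 1
[col 2] INQ: children IQ:{A,C}, N:{C} ∩→ {C}; cost 0
[col 2] CINOQ: children CO:{C,G}, INQ:{C} ∩→ {C}; cost 0
[col 2] CIMNOQ: children CINOQ:{C}, M:{G} ∪→ {C,G}; cost 1
[col 3] CO: children C:{C}, O:{C} ∩→ {C}; cost 0
[col 3] IQ: children I:{T}, Q:{C} ∪→ {C,T}; cost 1
[col 3] INQ: children IQ:{C,T}, N:{A} ∪→ {A,C,T}; cost 1
[col 3] CINOQ: children CO:{C}, INQ:{A,C,T} ∩→ {C}; cost 0
[col 3] CIMNOQ: children CINOQ:{C}, M:{A} ∪→ {A,C}; cost 1
[col 4] CO: children C:{C}, O:{C} ∩→ {C}; cost 0
[col 4] IQ: children I:{T}, Q:{C} ∪→ {C,T}; cost 1
[col 4] INQ: children IQ:{C,T}, N:{C} ∩→ {C}; cost 0
[col 4] CINOQ: children CO:{C}, INQ:{C} ∩→ {C}; cost 0
[col 4] CIMNOQ: children CINOQ:{C}, M:{T} ∪→ {C,T}; cost 1
per-site changes: [4, 3, 3, 3, 2]; total = 15

3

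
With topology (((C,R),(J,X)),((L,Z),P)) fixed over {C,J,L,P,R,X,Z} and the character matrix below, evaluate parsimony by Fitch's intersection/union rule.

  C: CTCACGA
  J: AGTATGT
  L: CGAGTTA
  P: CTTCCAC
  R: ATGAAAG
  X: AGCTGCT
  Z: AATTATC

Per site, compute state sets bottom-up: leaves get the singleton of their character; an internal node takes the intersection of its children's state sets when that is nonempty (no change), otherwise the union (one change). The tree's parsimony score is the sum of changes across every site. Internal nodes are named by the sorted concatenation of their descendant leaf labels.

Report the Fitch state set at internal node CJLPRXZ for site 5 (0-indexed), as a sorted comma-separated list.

CR@0: {C} ∪ {A} = {A,C} (union, +1)
JX@0: {A} ∩ {A} = {A} (intersection, +0)
CJRX@0: {A,C} ∩ {A} = {A} (intersection, +0)
LZ@0: {C} ∪ {A} = {A,C} (union, +1)
LPZ@0: {A,C} ∩ {C} = {C} (intersection, +0)
CJLPRXZ@0: {A} ∪ {C} = {A,C} (union, +1)
CR@1: {T} ∩ {T} = {T} (intersection, +0)
JX@1: {G} ∩ {G} = {G} (intersection, +0)
CJRX@1: {T} ∪ {G} = {G,T} (union, +1)
LZ@1: {G} ∪ {A} = {A,G} (union, +1)
LPZ@1: {A,G} ∪ {T} = {A,G,T} (union, +1)
CJLPRXZ@1: {G,T} ∩ {A,G,T} = {G,T} (intersection, +0)
CR@2: {C} ∪ {G} = {C,G} (union, +1)
JX@2: {T} ∪ {C} = {C,T} (union, +1)
CJRX@2: {C,G} ∩ {C,T} = {C} (intersection, +0)
LZ@2: {A} ∪ {T} = {A,T} (union, +1)
LPZ@2: {A,T} ∩ {T} = {T} (intersection, +0)
CJLPRXZ@2: {C} ∪ {T} = {C,T} (union, +1)
CR@3: {A} ∩ {A} = {A} (intersection, +0)
JX@3: {A} ∪ {T} = {A,T} (union, +1)
CJRX@3: {A} ∩ {A,T} = {A} (intersection, +0)
LZ@3: {G} ∪ {T} = {G,T} (union, +1)
LPZ@3: {G,T} ∪ {C} = {C,G,T} (union, +1)
CJLPRXZ@3: {A} ∪ {C,G,T} = {A,C,G,T} (union, +1)
CR@4: {C} ∪ {A} = {A,C} (union, +1)
JX@4: {T} ∪ {G} = {G,T} (union, +1)
CJRX@4: {A,C} ∪ {G,T} = {A,C,G,T} (union, +1)
LZ@4: {T} ∪ {A} = {A,T} (union, +1)
LPZ@4: {A,T} ∪ {C} = {A,C,T} (union, +1)
CJLPRXZ@4: {A,C,G,T} ∩ {A,C,T} = {A,C,T} (intersection, +0)
CR@5: {G} ∪ {A} = {A,G} (union, +1)
JX@5: {G} ∪ {C} = {C,G} (union, +1)
CJRX@5: {A,G} ∩ {C,G} = {G} (intersection, +0)
LZ@5: {T} ∩ {T} = {T} (intersection, +0)
LPZ@5: {T} ∪ {A} = {A,T} (union, +1)
CJLPRXZ@5: {G} ∪ {A,T} = {A,G,T} (union, +1)
CR@6: {A} ∪ {G} = {A,G} (union, +1)
JX@6: {T} ∩ {T} = {T} (intersection, +0)
CJRX@6: {A,G} ∪ {T} = {A,G,T} (union, +1)
LZ@6: {A} ∪ {C} = {A,C} (union, +1)
LPZ@6: {A,C} ∩ {C} = {C} (intersection, +0)
CJLPRXZ@6: {A,G,T} ∪ {C} = {A,C,G,T} (union, +1)
per-site changes: [3, 3, 4, 4, 5, 4, 4]; total = 27

A,G,T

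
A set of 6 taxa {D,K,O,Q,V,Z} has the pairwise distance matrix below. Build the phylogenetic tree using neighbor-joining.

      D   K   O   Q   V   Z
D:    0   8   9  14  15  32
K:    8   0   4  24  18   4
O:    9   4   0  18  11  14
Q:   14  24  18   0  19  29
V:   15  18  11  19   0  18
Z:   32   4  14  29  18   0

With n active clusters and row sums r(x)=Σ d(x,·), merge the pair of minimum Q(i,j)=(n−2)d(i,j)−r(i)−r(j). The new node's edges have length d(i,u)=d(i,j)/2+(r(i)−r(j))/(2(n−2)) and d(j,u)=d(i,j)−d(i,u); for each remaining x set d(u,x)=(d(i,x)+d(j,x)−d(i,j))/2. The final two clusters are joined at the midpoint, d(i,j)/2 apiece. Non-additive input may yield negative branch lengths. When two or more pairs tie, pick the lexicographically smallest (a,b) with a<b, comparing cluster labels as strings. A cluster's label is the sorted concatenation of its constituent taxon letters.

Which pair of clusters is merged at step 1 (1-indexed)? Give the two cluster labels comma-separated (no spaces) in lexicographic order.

K,Z

1. join K+Z (d=4, Q=-139) ⇒ KZ; edges |K|=-23/8, |Z|=55/8
  updated: d(D,KZ)=18, d(KZ,O)=7, d(KZ,Q)=49/2, d(KZ,V)=16
2. join D+Q (d=14, Q=-179/2) ⇒ DQ; edges |D|=15/4, |Q|=41/4
  updated: d(DQ,KZ)=57/4, d(DQ,O)=13/2, d(DQ,V)=10
3. join DQ+V (d=10, Q=-191/4) ⇒ DQV; edges |DQ|=55/16, |V|=105/16
  updated: d(DQV,KZ)=81/8, d(DQV,O)=15/4
4. join DQV+KZ (d=81/8, Q=-167/8) ⇒ DKQVZ; edges |DQV|=55/16, |KZ|=107/16
  updated: d(DKQVZ,O)=5/16
5. join DKQVZ+O (d=5/16) ⇒ DKOQVZ; edges |DKQVZ|=5/32, |O|=5/32
final tree: ((((D:15/4,Q:41/4):55/16,V:105/16):55/16,(K:-23/8,Z:55/8):107/16):5/32,O:5/32)
total length: 615/16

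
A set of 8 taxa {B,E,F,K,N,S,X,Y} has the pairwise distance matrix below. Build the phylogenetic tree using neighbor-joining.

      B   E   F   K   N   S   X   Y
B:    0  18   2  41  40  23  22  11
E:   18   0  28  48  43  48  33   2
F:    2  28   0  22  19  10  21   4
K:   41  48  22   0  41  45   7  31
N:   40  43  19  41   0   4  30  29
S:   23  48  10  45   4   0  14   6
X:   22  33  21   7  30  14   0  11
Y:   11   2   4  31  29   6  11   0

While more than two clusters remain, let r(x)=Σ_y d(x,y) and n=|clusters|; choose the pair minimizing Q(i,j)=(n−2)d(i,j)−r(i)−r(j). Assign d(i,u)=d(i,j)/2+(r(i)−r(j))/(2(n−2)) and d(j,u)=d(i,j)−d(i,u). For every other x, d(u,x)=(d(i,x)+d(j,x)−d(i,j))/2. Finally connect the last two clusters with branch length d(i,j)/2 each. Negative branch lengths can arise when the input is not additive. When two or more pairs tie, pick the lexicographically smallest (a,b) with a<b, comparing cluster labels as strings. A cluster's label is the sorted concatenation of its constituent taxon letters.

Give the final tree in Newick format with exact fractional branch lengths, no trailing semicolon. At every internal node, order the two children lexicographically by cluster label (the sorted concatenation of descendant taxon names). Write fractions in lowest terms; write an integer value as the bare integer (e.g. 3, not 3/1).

1. join N+S (d=4, Q=-332) ⇒ NS; edges |N|=20/3, |S|=-8/3
  updated: d(B,NS)=59/2, d(E,NS)=87/2, d(F,NS)=25/2, d(K,NS)=41, d(NS,X)=20, d(NS,Y)=31/2
2. join K+X (d=7, Q=-269) ⇒ KX; edges |K|=111/10, |X|=-41/10
  updated: d(B,KX)=28, d(E,KX)=37, d(F,KX)=18, d(KX,NS)=27, d(KX,Y)=35/2
3. join E+Y (d=2, Q=-341/2) ⇒ EY; edges |E|=173/16, |Y|=-141/16
  updated: d(B,EY)=27/2, d(EY,F)=15, d(EY,KX)=105/4, d(EY,NS)=57/2
4. join B+EY (d=27/2, Q=-463/4) ⇒ BEY; edges |B|=121/24, |EY|=203/24
  updated: d(BEY,F)=7/4, d(BEY,KX)=163/8, d(BEY,NS)=89/4
5. join BEY+F (d=7/4, Q=-585/8) ⇒ BEFY; edges |BEY|=125/32, |F|=-69/32
  updated: d(BEFY,KX)=293/16, d(BEFY,NS)=33/2
6. join BEFY+KX (d=293/16, Q=-989/16) ⇒ BEFKXY; edges |BEFY|=125/32, |KX|=461/32
  updated: d(BEFKXY,NS)=403/32
7. join BEFKXY+NS (d=403/32) ⇒ BEFKNSXY; edges |BEFKXY|=403/64, |NS|=403/64
final tree: ((((B:121/24,(E:173/16,Y:-141/16):203/24):125/32,F:-69/32):125/32,(K:111/10,X:-41/10):461/32):403/64,(N:20/3,S:-8/3):403/64)
total length: 1893/32

((((B:121/24,(E:173/16,Y:-141/16):203/24):125/32,F:-69/32):125/32,(K:111/10,X:-41/10):461/32):403/64,(N:20/3,S:-8/3):403/64)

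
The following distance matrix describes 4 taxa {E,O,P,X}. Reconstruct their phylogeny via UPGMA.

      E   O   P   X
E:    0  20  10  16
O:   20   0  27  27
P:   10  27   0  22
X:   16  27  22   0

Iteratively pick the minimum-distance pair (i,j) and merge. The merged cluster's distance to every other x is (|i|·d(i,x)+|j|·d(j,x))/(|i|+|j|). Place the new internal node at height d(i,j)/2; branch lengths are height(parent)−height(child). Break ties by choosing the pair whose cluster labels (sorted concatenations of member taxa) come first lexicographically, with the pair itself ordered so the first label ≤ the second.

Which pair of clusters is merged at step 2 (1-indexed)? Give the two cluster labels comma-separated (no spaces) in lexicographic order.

1. join E+P (d=10) ⇒ EP; edges |E|=5, |P|=5
  updated: d(EP,O)=47/2, d(EP,X)=19
2. join EP+X (d=19) ⇒ EPX; edges |EP|=9/2, |X|=19/2
  updated: d(EPX,O)=74/3
3. join EPX+O (d=74/3) ⇒ EOPX; edges |EPX|=17/6, |O|=37/3
final tree: (((E:5,P:5):9/2,X:19/2):17/6,O:37/3)
total length: 235/6

EP,X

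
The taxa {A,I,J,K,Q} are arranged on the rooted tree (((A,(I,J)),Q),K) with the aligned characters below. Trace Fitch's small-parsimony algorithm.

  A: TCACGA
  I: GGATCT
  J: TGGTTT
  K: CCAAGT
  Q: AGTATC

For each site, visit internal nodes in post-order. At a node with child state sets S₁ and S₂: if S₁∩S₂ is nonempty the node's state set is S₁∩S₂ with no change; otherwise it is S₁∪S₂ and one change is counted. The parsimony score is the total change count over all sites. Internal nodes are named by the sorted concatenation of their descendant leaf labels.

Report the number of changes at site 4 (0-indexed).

3

IJ@0: {G} ∪ {T} = {G,T} (union, +1)
AIJ@0: {T} ∩ {G,T} = {T} (intersection, +0)
AIJQ@0: {T} ∪ {A} = {A,T} (union, +1)
AIJKQ@0: {A,T} ∪ {C} = {A,C,T} (union, +1)
IJ@1: {G} ∩ {G} = {G} (intersection, +0)
AIJ@1: {C} ∪ {G} = {C,G} (union, +1)
AIJQ@1: {C,G} ∩ {G} = {G} (intersection, +0)
AIJKQ@1: {G} ∪ {C} = {C,G} (union, +1)
IJ@2: {A} ∪ {G} = {A,G} (union, +1)
AIJ@2: {A} ∩ {A,G} = {A} (intersection, +0)
AIJQ@2: {A} ∪ {T} = {A,T} (union, +1)
AIJKQ@2: {A,T} ∩ {A} = {A} (intersection, +0)
IJ@3: {T} ∩ {T} = {T} (intersection, +0)
AIJ@3: {C} ∪ {T} = {C,T} (union, +1)
AIJQ@3: {C,T} ∪ {A} = {A,C,T} (union, +1)
AIJKQ@3: {A,C,T} ∩ {A} = {A} (intersection, +0)
IJ@4: {C} ∪ {T} = {C,T} (union, +1)
AIJ@4: {G} ∪ {C,T} = {C,G,T} (union, +1)
AIJQ@4: {C,G,T} ∩ {T} = {T} (intersection, +0)
AIJKQ@4: {T} ∪ {G} = {G,T} (union, +1)
IJ@5: {T} ∩ {T} = {T} (intersection, +0)
AIJ@5: {A} ∪ {T} = {A,T} (union, +1)
AIJQ@5: {A,T} ∪ {C} = {A,C,T} (union, +1)
AIJKQ@5: {A,C,T} ∩ {T} = {T} (intersection, +0)
per-site changes: [3, 2, 2, 2, 3, 2]; total = 14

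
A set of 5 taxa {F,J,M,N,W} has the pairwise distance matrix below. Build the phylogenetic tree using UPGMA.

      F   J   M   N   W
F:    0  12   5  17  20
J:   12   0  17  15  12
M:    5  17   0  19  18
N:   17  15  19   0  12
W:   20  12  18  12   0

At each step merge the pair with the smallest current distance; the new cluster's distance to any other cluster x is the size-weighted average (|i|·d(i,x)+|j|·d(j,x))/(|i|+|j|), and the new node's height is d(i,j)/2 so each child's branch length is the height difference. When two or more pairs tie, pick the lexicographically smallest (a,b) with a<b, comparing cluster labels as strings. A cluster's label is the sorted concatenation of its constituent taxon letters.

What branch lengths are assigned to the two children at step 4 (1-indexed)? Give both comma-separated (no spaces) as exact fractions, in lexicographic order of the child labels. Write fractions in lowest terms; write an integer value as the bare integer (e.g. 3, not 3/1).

73/12,11/6

1. join F+M (d=5) ⇒ FM; edges |F|=5/2, |M|=5/2
  updated: d(FM,J)=29/2, d(FM,N)=18, d(FM,W)=19
2. join J+W (d=12) ⇒ JW; edges |J|=6, |W|=6
  updated: d(FM,JW)=67/4, d(JW,N)=27/2
3. join JW+N (d=27/2) ⇒ JNW; edges |JW|=3/4, |N|=27/4
  updated: d(FM,JNW)=103/6
4. join FM+JNW (d=103/6) ⇒ FJMNW; edges |FM|=73/12, |JNW|=11/6
final tree: ((F:5/2,M:5/2):73/12,((J:6,W:6):3/4,N:27/4):11/6)
total length: 389/12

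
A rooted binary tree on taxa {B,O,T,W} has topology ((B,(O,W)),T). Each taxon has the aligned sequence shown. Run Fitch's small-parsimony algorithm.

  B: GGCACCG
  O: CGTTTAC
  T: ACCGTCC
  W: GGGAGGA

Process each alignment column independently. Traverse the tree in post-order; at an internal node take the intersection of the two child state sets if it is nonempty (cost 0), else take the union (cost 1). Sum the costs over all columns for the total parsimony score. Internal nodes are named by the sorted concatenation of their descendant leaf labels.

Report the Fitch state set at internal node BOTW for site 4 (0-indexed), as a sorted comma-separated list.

[col 0] OW: children O:{C}, W:{G} ∪→ {C,G}; cost 1
[col 0] BOW: children B:{G}, OW:{C,G} ∩→ {G}; cost 0
[col 0] BOTW: children BOW:{G}, T:{A} ∪→ {A,G}; cost 1
[col 1] OW: children O:{G}, W:{G} ∩→ {G}; cost 0
[col 1] BOW: children B:{G}, OW:{G} ∩→ {G}; cost 0
[col 1] BOTW: children BOW:{G}, T:{C} ∪→ {C,G}; cost 1
[col 2] OW: children O:{T}, W:{G} ∪→ {G,T}; cost 1
[col 2] BOW: children B:{C}, OW:{G,T} ∪→ {C,G,T}; cost 1
[col 2] BOTW: children BOW:{C,G,T}, T:{C} ∩→ {C}; cost 0
[col 3] OW: children O:{T}, W:{A} ∪→ {A,T}; cost 1
[col 3] BOW: children B:{A}, OW:{A,T} ∩→ {A}; cost 0
[col 3] BOTW: children BOW:{A}, T:{G} ∪→ {A,G}; cost 1
[col 4] OW: children O:{T}, W:{G} ∪→ {G,T}; cost 1
[col 4] BOW: children B:{C}, OW:{G,T} ∪→ {C,G,T}; cost 1
[col 4] BOTW: children BOW:{C,G,T}, T:{T} ∩→ {T}; cost 0
[col 5] OW: children O:{A}, W:{G} ∪→ {A,G}; cost 1
[col 5] BOW: children B:{C}, OW:{A,G} ∪→ {A,C,G}; cost 1
[col 5] BOTW: children BOW:{A,C,G}, T:{C} ∩→ {C}; cost 0
[col 6] OW: children O:{C}, W:{A} ∪→ {A,C}; cost 1
[col 6] BOW: children B:{G}, OW:{A,C} ∪→ {A,C,G}; cost 1
[col 6] BOTW: children BOW:{A,C,G}, T:{C} ∩→ {C}; cost 0
per-site changes: [2, 1, 2, 2, 2, 2, 2]; total = 13

T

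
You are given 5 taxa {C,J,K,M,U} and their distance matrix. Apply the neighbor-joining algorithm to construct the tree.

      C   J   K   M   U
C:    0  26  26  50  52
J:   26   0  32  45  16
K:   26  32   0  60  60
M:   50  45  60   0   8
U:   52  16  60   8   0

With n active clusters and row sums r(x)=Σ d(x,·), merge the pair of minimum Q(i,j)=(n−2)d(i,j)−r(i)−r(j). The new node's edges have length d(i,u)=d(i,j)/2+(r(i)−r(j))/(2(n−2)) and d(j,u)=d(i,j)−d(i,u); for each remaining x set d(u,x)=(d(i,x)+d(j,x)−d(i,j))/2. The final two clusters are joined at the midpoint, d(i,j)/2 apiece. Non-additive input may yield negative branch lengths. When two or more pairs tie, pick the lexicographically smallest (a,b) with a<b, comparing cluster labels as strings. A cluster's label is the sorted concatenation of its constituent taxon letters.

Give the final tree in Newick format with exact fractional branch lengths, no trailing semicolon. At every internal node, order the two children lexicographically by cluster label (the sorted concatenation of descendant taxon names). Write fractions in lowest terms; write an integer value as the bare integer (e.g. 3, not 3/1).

(((C:37/4,K:67/4):14,J:2):49/4,(M:17/2,U:-1/2):49/4)

step 1: merge (M,U) at d=8, Q=-275; branch lengths M→17/2, U→-1/2; new cluster MU
  updated: d(C,MU)=47, d(J,MU)=53/2, d(K,MU)=56
step 2: merge (C,K) at d=26, Q=-161; branch lengths C→37/4, K→67/4; new cluster CK
  updated: d(CK,J)=16, d(CK,MU)=77/2
step 3: merge (CK,J) at d=16, Q=-81; branch lengths CK→14, J→2; new cluster CJK
  updated: d(CJK,MU)=49/2
step 4: merge (CJK,MU) at d=49/2; branch lengths CJK→49/4, MU→49/4; new cluster CJKMU
final tree: (((C:37/4,K:67/4):14,J:2):49/4,(M:17/2,U:-1/2):49/4)
total length: 149/2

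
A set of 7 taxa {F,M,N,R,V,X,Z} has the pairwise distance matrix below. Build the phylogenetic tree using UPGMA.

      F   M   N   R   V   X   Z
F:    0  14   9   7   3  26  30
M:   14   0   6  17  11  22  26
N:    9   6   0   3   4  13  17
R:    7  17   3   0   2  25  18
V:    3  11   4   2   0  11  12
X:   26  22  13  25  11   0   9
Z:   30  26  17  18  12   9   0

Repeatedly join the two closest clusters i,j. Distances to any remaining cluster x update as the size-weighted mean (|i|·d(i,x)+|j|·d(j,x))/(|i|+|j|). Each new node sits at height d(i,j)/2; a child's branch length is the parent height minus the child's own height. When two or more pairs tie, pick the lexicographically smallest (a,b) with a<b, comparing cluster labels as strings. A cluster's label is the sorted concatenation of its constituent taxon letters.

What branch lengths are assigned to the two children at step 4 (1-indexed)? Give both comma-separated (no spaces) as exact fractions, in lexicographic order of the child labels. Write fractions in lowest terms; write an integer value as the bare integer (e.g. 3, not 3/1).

1. join R+V (d=2) ⇒ RV; edges |R|=1, |V|=1
  updated: d(F,RV)=5, d(M,RV)=14, d(N,RV)=7/2, d(RV,X)=18, d(RV,Z)=15
2. join N+RV (d=7/2) ⇒ NRV; edges |N|=7/4, |RV|=3/4
  updated: d(F,NRV)=19/3, d(M,NRV)=34/3, d(NRV,X)=49/3, d(NRV,Z)=47/3
3. join F+NRV (d=19/3) ⇒ FNRV; edges |F|=19/6, |NRV|=17/12
  updated: d(FNRV,M)=12, d(FNRV,X)=75/4, d(FNRV,Z)=77/4
4. join X+Z (d=9) ⇒ XZ; edges |X|=9/2, |Z|=9/2
  updated: d(FNRV,XZ)=19, d(M,XZ)=24
5. join FNRV+M (d=12) ⇒ FMNRV; edges |FNRV|=17/6, |M|=6
  updated: d(FMNRV,XZ)=20
6. join FMNRV+XZ (d=20) ⇒ FMNRVXZ; edges |FMNRV|=4, |XZ|=11/2
final tree: (((F:19/6,(N:7/4,(R:1,V:1):3/4):17/12):17/6,M:6):4,(X:9/2,Z:9/2):11/2)
total length: 437/12

9/2,9/2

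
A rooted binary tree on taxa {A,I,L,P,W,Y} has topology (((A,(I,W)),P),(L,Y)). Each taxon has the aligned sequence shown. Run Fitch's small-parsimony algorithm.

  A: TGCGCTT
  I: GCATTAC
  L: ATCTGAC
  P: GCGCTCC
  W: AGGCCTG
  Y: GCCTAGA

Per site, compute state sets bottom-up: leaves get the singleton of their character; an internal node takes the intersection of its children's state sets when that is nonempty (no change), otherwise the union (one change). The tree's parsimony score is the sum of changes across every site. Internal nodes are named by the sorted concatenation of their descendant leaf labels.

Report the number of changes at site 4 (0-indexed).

site 0, node IW: I={G} ∪ W={A} → {A,G} (+1)
site 0, node AIW: A={T} ∪ IW={A,G} → {A,G,T} (+1)
site 0, node AIPW: AIW={A,G,T} ∩ P={G} → {G} (+0)
site 0, node LY: L={A} ∪ Y={G} → {A,G} (+1)
site 0, node AILPWY: AIPW={G} ∩ LY={A,G} → {G} (+0)
site 1, node IW: I={C} ∪ W={G} → {C,G} (+1)
site 1, node AIW: A={G} ∩ IW={C,G} → {G} (+0)
site 1, node AIPW: AIW={G} ∪ P={C} → {C,G} (+1)
site 1, node LY: L={T} ∪ Y={C} → {C,T} (+1)
site 1, node AILPWY: AIPW={C,G} ∩ LY={C,T} → {C} (+0)
site 2, node IW: I={A} ∪ W={G} → {A,G} (+1)
site 2, node AIW: A={C} ∪ IW={A,G} → {A,C,G} (+1)
site 2, node AIPW: AIW={A,C,G} ∩ P={G} → {G} (+0)
site 2, node LY: L={C} ∩ Y={C} → {C} (+0)
site 2, node AILPWY: AIPW={G} ∪ LY={C} → {C,G} (+1)
site 3, node IW: I={T} ∪ W={C} → {C,T} (+1)
site 3, node AIW: A={G} ∪ IW={C,T} → {C,G,T} (+1)
site 3, node AIPW: AIW={C,G,T} ∩ P={C} → {C} (+0)
site 3, node LY: L={T} ∩ Y={T} → {T} (+0)
site 3, node AILPWY: AIPW={C} ∪ LY={T} → {C,T} (+1)
site 4, node IW: I={T} ∪ W={C} → {C,T} (+1)
site 4, node AIW: A={C} ∩ IW={C,T} → {C} (+0)
site 4, node AIPW: AIW={C} ∪ P={T} → {C,T} (+1)
site 4, node LY: L={G} ∪ Y={A} → {A,G} (+1)
site 4, node AILPWY: AIPW={C,T} ∪ LY={A,G} → {A,C,G,T} (+1)
site 5, node IW: I={A} ∪ W={T} → {A,T} (+1)
site 5, node AIW: A={T} ∩ IW={A,T} → {T} (+0)
site 5, node AIPW: AIW={T} ∪ P={C} → {C,T} (+1)
site 5, node LY: L={A} ∪ Y={G} → {A,G} (+1)
site 5, node AILPWY: AIPW={C,T} ∪ LY={A,G} → {A,C,G,T} (+1)
site 6, node IW: I={C} ∪ W={G} → {C,G} (+1)
site 6, node AIW: A={T} ∪ IW={C,G} → {C,G,T} (+1)
site 6, node AIPW: AIW={C,G,T} ∩ P={C} → {C} (+0)
site 6, node LY: L={C} ∪ Y={A} → {A,C} (+1)
site 6, node AILPWY: AIPW={C} ∩ LY={A,C} → {C} (+0)
per-site changes: [3, 3, 3, 3, 4, 4, 3]; total = 23

4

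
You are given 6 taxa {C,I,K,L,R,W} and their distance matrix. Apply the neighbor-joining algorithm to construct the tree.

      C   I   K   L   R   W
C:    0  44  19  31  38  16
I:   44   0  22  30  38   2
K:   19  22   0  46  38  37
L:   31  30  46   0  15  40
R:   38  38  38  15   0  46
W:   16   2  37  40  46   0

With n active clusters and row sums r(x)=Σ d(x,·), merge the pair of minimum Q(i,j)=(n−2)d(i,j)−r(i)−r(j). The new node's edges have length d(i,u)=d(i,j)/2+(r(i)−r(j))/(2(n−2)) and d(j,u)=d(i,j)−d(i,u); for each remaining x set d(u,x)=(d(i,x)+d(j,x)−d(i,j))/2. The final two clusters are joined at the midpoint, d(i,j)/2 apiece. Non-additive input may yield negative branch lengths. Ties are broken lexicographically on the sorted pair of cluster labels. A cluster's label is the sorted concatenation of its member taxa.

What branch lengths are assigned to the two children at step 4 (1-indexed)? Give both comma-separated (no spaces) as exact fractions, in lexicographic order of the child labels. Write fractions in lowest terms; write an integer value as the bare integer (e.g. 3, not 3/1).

21/4,14

step 1: merge (L,R) at d=15, Q=-277; branch lengths L→47/8, R→73/8; new cluster LR
  updated: d(C,LR)=27, d(I,LR)=53/2, d(K,LR)=69/2, d(LR,W)=71/2
step 2: merge (I,W) at d=2, Q=-179; branch lengths I→5/3, W→1/3; new cluster IW
  updated: d(C,IW)=29, d(IW,K)=57/2, d(IW,LR)=30
step 3: merge (C,K) at d=19, Q=-119; branch lengths C→31/4, K→45/4; new cluster CK
  updated: d(CK,IW)=77/4, d(CK,LR)=85/4
step 4: merge (CK,IW) at d=77/4, Q=-141/2; branch lengths CK→21/4, IW→14; new cluster CIKW
  updated: d(CIKW,LR)=16
step 5: merge (CIKW,LR) at d=16; branch lengths CIKW→8, LR→8; new cluster CIKLRW
final tree: (((C:31/4,K:45/4):21/4,(I:5/3,W:1/3):14):8,(L:47/8,R:73/8):8)
total length: 285/4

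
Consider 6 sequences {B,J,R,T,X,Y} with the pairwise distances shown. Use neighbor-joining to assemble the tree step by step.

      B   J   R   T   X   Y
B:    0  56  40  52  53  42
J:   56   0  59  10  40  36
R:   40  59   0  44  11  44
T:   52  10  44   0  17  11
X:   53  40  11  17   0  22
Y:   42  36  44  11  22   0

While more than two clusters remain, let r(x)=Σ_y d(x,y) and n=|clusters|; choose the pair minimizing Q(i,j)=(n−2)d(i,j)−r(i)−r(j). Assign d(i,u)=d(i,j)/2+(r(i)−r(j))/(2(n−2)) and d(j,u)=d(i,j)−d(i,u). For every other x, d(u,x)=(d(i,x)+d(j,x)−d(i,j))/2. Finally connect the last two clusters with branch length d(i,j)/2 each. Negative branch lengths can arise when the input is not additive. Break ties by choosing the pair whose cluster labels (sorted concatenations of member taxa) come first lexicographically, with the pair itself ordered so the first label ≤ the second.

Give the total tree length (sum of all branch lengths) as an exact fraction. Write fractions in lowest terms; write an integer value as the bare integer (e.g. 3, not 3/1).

351/4

1. join R+X (d=11, Q=-297) ⇒ RX; edges |R|=99/8, |X|=-11/8
  updated: d(B,RX)=41, d(J,RX)=44, d(RX,T)=25, d(RX,Y)=55/2
2. join J+T (d=10, Q=-214) ⇒ JT; edges |J|=13, |T|=-3
  updated: d(B,JT)=49, d(JT,RX)=59/2, d(JT,Y)=37/2
3. join B+RX (d=41, Q=-148) ⇒ BRX; edges |B|=29, |RX|=12
  updated: d(BRX,JT)=75/4, d(BRX,Y)=57/4
4. join BRX+JT (d=75/4, Q=-103/2) ⇒ BJRTX; edges |BRX|=29/4, |JT|=23/2
  updated: d(BJRTX,Y)=7
5. join BJRTX+Y (d=7) ⇒ BJRTXY; edges |BJRTX|=7/2, |Y|=7/2
final tree: (((B:29,(R:99/8,X:-11/8):12):29/4,(J:13,T:-3):23/2):7/2,Y:7/2)
total length: 351/4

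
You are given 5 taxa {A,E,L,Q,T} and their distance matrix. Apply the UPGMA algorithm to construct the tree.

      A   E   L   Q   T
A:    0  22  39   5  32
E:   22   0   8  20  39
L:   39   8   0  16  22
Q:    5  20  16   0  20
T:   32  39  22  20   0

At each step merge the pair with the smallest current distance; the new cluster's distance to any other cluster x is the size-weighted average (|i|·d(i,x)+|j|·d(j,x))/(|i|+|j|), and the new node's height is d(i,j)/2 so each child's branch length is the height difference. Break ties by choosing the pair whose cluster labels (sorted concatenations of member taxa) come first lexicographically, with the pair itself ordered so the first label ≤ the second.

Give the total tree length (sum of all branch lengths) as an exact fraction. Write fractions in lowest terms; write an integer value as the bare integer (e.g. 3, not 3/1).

1. join A+Q (d=5) ⇒ AQ; edges |A|=5/2, |Q|=5/2
  updated: d(AQ,E)=21, d(AQ,L)=55/2, d(AQ,T)=26
2. join E+L (d=8) ⇒ EL; edges |E|=4, |L|=4
  updated: d(AQ,EL)=97/4, d(EL,T)=61/2
3. join AQ+EL (d=97/4) ⇒ AELQ; edges |AQ|=77/8, |EL|=65/8
  updated: d(AELQ,T)=113/4
4. join AELQ+T (d=113/4) ⇒ AELQT; edges |AELQ|=2, |T|=113/8
final tree: (((A:5/2,Q:5/2):77/8,(E:4,L:4):65/8):2,T:113/8)
total length: 375/8

375/8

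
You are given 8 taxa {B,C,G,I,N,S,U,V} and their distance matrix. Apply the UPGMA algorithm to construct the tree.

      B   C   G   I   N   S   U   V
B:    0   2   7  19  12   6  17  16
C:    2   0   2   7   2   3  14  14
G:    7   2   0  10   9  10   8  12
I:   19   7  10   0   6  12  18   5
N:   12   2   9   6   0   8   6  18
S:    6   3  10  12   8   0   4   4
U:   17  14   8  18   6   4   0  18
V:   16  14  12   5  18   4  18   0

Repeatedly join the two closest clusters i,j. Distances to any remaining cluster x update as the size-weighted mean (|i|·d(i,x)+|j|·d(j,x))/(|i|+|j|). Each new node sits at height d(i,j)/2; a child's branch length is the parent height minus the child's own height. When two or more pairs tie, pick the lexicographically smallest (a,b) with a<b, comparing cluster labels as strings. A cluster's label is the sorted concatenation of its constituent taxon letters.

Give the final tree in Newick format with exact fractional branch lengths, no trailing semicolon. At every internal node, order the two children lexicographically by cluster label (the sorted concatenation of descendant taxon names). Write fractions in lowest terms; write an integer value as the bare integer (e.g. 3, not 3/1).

((((B:1,C:1):5/4,G:9/4):9/4,(N:7/2,(S:2,U:2):3/2):1):23/12,(I:5/2,V:5/2):47/12)

step 1: merge (B,C) at d=2; branch lengths B→1, C→1; new cluster BC
  updated: d(BC,G)=9/2, d(BC,I)=13, d(BC,N)=7, d(BC,S)=9/2, d(BC,U)=31/2, d(BC,V)=15
step 2: merge (S,U) at d=4; branch lengths S→2, U→2; new cluster SU
  updated: d(BC,SU)=10, d(G,SU)=9, d(I,SU)=15, d(N,SU)=7, d(SU,V)=11
step 3: merge (BC,G) at d=9/2; branch lengths BC→5/4, G→9/4; new cluster BCG
  updated: d(BCG,I)=12, d(BCG,N)=23/3, d(BCG,SU)=29/3, d(BCG,V)=14
step 4: merge (I,V) at d=5; branch lengths I→5/2, V→5/2; new cluster IV
  updated: d(BCG,IV)=13, d(IV,N)=12, d(IV,SU)=13
step 5: merge (N,SU) at d=7; branch lengths N→7/2, SU→3/2; new cluster NSU
  updated: d(BCG,NSU)=9, d(IV,NSU)=38/3
step 6: merge (BCG,NSU) at d=9; branch lengths BCG→9/4, NSU→1; new cluster BCGNSU
  updated: d(BCGNSU,IV)=77/6
step 7: merge (BCGNSU,IV) at d=77/6; branch lengths BCGNSU→23/12, IV→47/12; new cluster BCGINSUV
final tree: ((((B:1,C:1):5/4,G:9/4):9/4,(N:7/2,(S:2,U:2):3/2):1):23/12,(I:5/2,V:5/2):47/12)
total length: 343/12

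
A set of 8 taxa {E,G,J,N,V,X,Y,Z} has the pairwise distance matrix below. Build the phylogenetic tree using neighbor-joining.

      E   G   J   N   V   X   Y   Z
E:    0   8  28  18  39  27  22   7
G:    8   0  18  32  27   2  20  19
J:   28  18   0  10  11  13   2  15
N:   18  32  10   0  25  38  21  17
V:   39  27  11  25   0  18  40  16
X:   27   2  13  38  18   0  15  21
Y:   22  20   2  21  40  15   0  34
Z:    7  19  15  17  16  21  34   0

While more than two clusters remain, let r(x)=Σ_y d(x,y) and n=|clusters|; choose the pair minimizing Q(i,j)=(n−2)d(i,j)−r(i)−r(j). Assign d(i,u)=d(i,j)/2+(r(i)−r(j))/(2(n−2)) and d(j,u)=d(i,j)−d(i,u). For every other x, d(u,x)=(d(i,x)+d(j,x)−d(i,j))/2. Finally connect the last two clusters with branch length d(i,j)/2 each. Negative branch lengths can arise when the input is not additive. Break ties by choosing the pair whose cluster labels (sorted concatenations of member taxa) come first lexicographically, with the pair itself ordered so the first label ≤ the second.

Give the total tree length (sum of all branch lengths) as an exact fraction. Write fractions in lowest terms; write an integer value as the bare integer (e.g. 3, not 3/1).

step 1: merge (G,X) at d=2, Q=-248; branch lengths G→1/3, X→5/3; new cluster GX
  updated: d(E,GX)=33/2, d(GX,J)=29/2, d(GX,N)=34, d(GX,V)=43/2, d(GX,Y)=33/2, d(GX,Z)=19
step 2: merge (J,Y) at d=2, Q=-206; branch lengths J→-9/2, Y→13/2; new cluster JY
  updated: d(E,JY)=24, d(GX,JY)=29/2, d(JY,N)=29/2, d(JY,V)=49/2, d(JY,Z)=47/2
step 3: merge (E,Z) at d=7, Q=-159; branch lengths E→25/4, Z→3/4; new cluster EZ
  updated: d(EZ,GX)=57/4, d(EZ,JY)=81/4, d(EZ,N)=14, d(EZ,V)=24
step 4: merge (EZ,N) at d=14, Q=-118; branch lengths EZ→9/2, N→19/2; new cluster ENZ
  updated: d(ENZ,GX)=137/8, d(ENZ,JY)=83/8, d(ENZ,V)=35/2
step 5: merge (ENZ,JY) at d=83/8, Q=-589/8; branch lengths ENZ→131/32, JY→201/32; new cluster EJNYZ
  updated: d(EJNYZ,GX)=85/8, d(EJNYZ,V)=253/16
step 6: merge (EJNYZ,GX) at d=85/8, Q=-767/16; branch lengths EJNYZ→79/32, GX→261/32; new cluster EGJNXYZ
  updated: d(EGJNXYZ,V)=427/32
step 7: merge (EGJNXYZ,V) at d=427/32; branch lengths EGJNXYZ→427/64, V→427/64; new cluster EGJNVXYZ
final tree: (((((E:25/4,Z:3/4):9/2,N:19/2):131/32,(J:-9/2,Y:13/2):201/32):79/32,(G:1/3,X:5/3):261/32):427/64,V:427/64)
total length: 1899/32

1899/32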